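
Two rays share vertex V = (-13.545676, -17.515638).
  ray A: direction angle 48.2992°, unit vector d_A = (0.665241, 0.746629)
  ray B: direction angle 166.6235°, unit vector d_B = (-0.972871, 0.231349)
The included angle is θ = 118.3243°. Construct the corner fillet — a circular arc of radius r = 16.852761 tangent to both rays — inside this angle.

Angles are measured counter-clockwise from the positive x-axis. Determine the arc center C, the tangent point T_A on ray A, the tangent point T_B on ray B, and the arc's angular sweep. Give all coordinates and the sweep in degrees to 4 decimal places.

center=(-19.4352,1.2076) T_A=(-6.8525,-10.0035) T_B=(-23.3341,-15.1880) sweep=61.6757

bisector direction at 107.4613° = (-0.300062,0.953920)
center distance |VC| = r/sin(θ/2) = 16.852761/sin(59.1621°) = 19.627696
C = V + |VC|·bis = (-19.4352,1.2076)
T_A = V + ((C−V)·d_A)·d_A = V + 10.0614·d_A = (-6.8525,-10.0035)
T_B = V + ((C−V)·d_B)·d_B = V + 10.0614·d_B = (-23.3341,-15.1880)
sweep = 180° − θ = 61.6757°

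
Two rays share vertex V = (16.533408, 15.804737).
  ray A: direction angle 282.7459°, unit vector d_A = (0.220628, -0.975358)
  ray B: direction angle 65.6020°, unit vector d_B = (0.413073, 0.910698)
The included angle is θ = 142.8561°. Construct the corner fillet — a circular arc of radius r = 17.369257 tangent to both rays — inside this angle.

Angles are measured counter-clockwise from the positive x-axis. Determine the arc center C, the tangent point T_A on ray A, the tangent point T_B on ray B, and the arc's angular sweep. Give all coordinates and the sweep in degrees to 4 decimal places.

bisector direction at 354.1739° = (0.994835,-0.101509)
center distance |VC| = r/sin(θ/2) = 17.369257/sin(71.4280°) = 18.323461
C = V + |VC|·bis = (34.7622,13.9447)
T_A = V + ((C−V)·d_A)·d_A = V + 5.8359·d_A = (17.8210,10.1126)
T_B = V + ((C−V)·d_B)·d_B = V + 5.8359·d_B = (18.9441,21.1195)
sweep = 180° − θ = 37.1439°

center=(34.7622,13.9447) T_A=(17.8210,10.1126) T_B=(18.9441,21.1195) sweep=37.1439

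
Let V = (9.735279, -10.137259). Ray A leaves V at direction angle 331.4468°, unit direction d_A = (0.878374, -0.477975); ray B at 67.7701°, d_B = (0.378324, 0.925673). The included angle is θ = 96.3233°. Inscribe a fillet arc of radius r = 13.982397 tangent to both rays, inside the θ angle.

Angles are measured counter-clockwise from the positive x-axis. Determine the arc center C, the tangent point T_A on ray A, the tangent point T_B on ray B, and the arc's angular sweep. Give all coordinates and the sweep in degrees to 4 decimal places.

center=(27.4145,-3.8390) T_A=(20.7312,-16.1208) T_B=(14.4713,1.4508) sweep=83.6767

bisector direction at 19.6085° = (0.942008,0.335591)
center distance |VC| = r/sin(θ/2) = 13.982397/sin(48.1617°) = 18.767570
C = V + |VC|·bis = (27.4145,-3.8390)
T_A = V + ((C−V)·d_A)·d_A = V + 12.5186·d_A = (20.7312,-16.1208)
T_B = V + ((C−V)·d_B)·d_B = V + 12.5186·d_B = (14.4713,1.4508)
sweep = 180° − θ = 83.6767°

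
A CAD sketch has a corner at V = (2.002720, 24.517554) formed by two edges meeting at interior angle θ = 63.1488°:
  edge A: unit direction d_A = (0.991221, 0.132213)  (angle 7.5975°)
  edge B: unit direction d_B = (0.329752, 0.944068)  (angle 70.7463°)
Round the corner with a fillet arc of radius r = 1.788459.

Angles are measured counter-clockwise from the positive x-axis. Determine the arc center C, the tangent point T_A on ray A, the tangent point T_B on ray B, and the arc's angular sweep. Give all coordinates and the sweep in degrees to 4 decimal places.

center=(4.6507,26.6751) T_A=(4.8872,24.9023) T_B=(2.9623,27.2648) sweep=116.8512

bisector direction at 39.1719° = (0.775254,0.631649)
center distance |VC| = r/sin(θ/2) = 1.788459/sin(31.5744°) = 3.415663
C = V + |VC|·bis = (4.6507,26.6751)
T_A = V + ((C−V)·d_A)·d_A = V + 2.9100·d_A = (4.8872,24.9023)
T_B = V + ((C−V)·d_B)·d_B = V + 2.9100·d_B = (2.9623,27.2648)
sweep = 180° − θ = 116.8512°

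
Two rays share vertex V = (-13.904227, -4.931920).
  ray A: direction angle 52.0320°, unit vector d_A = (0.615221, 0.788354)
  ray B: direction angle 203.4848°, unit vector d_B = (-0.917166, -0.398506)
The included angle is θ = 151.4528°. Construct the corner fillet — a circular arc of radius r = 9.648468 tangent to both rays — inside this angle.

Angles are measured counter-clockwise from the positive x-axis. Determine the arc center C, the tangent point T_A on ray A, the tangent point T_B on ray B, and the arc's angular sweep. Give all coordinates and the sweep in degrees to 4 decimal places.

bisector direction at 127.7584° = (-0.612333,0.790600)
center distance |VC| = r/sin(θ/2) = 9.648468/sin(75.7264°) = 9.955809
C = V + |VC|·bis = (-20.0005,2.9391)
T_A = V + ((C−V)·d_A)·d_A = V + 2.4546·d_A = (-12.3941,-2.9968)
T_B = V + ((C−V)·d_B)·d_B = V + 2.4546·d_B = (-16.1555,-5.9101)
sweep = 180° − θ = 28.5472°

center=(-20.0005,2.9391) T_A=(-12.3941,-2.9968) T_B=(-16.1555,-5.9101) sweep=28.5472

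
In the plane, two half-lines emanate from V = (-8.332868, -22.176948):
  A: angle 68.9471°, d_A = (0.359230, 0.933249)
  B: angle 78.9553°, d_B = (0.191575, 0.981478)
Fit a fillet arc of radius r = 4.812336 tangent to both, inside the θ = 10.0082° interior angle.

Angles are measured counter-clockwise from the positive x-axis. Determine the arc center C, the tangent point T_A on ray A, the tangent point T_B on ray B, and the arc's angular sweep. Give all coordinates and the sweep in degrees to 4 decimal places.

center=(6.9193,30.8431) T_A=(11.4104,29.1144) T_B=(2.1961,31.7650) sweep=169.9918

bisector direction at 73.9512° = (0.276456,0.961027)
center distance |VC| = r/sin(θ/2) = 4.812336/sin(5.0041°) = 55.170239
C = V + |VC|·bis = (6.9193,30.8431)
T_A = V + ((C−V)·d_A)·d_A = V + 54.9600·d_A = (11.4104,29.1144)
T_B = V + ((C−V)·d_B)·d_B = V + 54.9600·d_B = (2.1961,31.7650)
sweep = 180° − θ = 169.9918°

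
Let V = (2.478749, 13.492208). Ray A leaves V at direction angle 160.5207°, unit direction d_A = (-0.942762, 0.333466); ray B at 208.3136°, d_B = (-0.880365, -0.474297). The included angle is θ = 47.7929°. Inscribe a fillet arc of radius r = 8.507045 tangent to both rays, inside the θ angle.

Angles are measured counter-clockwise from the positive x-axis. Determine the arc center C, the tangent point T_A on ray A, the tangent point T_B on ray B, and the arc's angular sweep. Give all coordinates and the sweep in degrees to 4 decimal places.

center=(-18.4595,11.8748) T_A=(-15.6227,19.8949) T_B=(-14.4247,4.3855) sweep=132.2071

bisector direction at 184.4172° = (-0.997030,-0.077017)
center distance |VC| = r/sin(θ/2) = 8.507045/sin(23.8965°) = 21.000645
C = V + |VC|·bis = (-18.4595,11.8748)
T_A = V + ((C−V)·d_A)·d_A = V + 19.2004·d_A = (-15.6227,19.8949)
T_B = V + ((C−V)·d_B)·d_B = V + 19.2004·d_B = (-14.4247,4.3855)
sweep = 180° − θ = 132.2071°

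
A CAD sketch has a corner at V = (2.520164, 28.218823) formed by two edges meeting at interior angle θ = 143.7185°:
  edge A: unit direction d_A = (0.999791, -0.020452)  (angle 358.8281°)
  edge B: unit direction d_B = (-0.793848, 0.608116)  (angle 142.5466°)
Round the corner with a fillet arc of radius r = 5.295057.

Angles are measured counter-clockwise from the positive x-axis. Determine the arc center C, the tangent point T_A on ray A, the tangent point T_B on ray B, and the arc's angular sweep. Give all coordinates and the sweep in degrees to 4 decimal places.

bisector direction at 70.6873° = (0.330723,0.943728)
center distance |VC| = r/sin(θ/2) = 5.295057/sin(71.8593°) = 5.572017
C = V + |VC|·bis = (4.3630,33.4773)
T_A = V + ((C−V)·d_A)·d_A = V + 1.7349·d_A = (4.2547,28.1833)
T_B = V + ((C−V)·d_B)·d_B = V + 1.7349·d_B = (1.1429,29.2738)
sweep = 180° − θ = 36.2815°

center=(4.3630,33.4773) T_A=(4.2547,28.1833) T_B=(1.1429,29.2738) sweep=36.2815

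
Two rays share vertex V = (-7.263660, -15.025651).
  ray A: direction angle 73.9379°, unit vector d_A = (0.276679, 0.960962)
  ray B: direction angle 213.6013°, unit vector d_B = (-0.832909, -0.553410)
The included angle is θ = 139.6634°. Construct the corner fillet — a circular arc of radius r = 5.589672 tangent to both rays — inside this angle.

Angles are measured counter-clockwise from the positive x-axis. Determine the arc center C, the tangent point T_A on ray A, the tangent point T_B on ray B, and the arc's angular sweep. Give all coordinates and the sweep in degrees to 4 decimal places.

center=(-12.0671,-11.5062) T_A=(-6.6956,-13.0527) T_B=(-8.9737,-16.1619) sweep=40.3366

bisector direction at 143.7696° = (-0.806647,0.591034)
center distance |VC| = r/sin(θ/2) = 5.589672/sin(69.8317°) = 5.954797
C = V + |VC|·bis = (-12.0671,-11.5062)
T_A = V + ((C−V)·d_A)·d_A = V + 2.0531·d_A = (-6.6956,-13.0527)
T_B = V + ((C−V)·d_B)·d_B = V + 2.0531·d_B = (-8.9737,-16.1619)
sweep = 180° − θ = 40.3366°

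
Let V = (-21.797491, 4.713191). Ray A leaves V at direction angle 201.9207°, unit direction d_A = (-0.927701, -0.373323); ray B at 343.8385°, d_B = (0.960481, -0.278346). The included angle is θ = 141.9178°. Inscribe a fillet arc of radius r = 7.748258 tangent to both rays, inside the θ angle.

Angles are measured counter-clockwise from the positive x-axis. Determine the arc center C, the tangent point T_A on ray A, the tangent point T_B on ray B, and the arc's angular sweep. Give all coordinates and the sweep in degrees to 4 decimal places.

center=(-21.3857,-3.4732) T_A=(-24.2783,3.7149) T_B=(-19.2290,3.9689) sweep=38.0822

bisector direction at 272.8796° = (0.050237,-0.998737)
center distance |VC| = r/sin(θ/2) = 7.748258/sin(70.9589°) = 8.196745
C = V + |VC|·bis = (-21.3857,-3.4732)
T_A = V + ((C−V)·d_A)·d_A = V + 2.6742·d_A = (-24.2783,3.7149)
T_B = V + ((C−V)·d_B)·d_B = V + 2.6742·d_B = (-19.2290,3.9689)
sweep = 180° − θ = 38.0822°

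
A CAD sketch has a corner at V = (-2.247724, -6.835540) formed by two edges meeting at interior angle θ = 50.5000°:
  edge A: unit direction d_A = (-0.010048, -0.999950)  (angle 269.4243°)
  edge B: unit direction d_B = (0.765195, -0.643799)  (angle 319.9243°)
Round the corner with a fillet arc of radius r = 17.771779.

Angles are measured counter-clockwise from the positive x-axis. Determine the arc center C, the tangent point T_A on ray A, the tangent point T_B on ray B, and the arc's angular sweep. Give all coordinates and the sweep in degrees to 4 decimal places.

center=(15.1445,-44.6938) T_A=(-2.6263,-44.5152) T_B=(26.5860,-31.0949) sweep=129.5000

bisector direction at 294.6743° = (0.417460,-0.908696)
center distance |VC| = r/sin(θ/2) = 17.771779/sin(25.2500°) = 41.662169
C = V + |VC|·bis = (15.1445,-44.6938)
T_A = V + ((C−V)·d_A)·d_A = V + 37.6816·d_A = (-2.6263,-44.5152)
T_B = V + ((C−V)·d_B)·d_B = V + 37.6816·d_B = (26.5860,-31.0949)
sweep = 180° − θ = 129.5000°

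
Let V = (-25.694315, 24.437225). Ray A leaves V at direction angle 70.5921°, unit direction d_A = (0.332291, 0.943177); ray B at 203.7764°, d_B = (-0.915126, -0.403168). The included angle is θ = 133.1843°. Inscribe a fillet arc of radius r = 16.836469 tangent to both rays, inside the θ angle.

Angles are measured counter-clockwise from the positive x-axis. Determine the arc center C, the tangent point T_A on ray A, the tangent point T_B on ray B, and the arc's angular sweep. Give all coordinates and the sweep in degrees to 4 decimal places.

bisector direction at 137.1843° = (-0.733543,0.679643)
center distance |VC| = r/sin(θ/2) = 16.836469/sin(66.5922°) = 18.346372
C = V + |VC|·bis = (-39.1522,36.9062)
T_A = V + ((C−V)·d_A)·d_A = V + 7.2885·d_A = (-23.2724,31.3116)
T_B = V + ((C−V)·d_B)·d_B = V + 7.2885·d_B = (-32.3642,21.4987)
sweep = 180° − θ = 46.8157°

center=(-39.1522,36.9062) T_A=(-23.2724,31.3116) T_B=(-32.3642,21.4987) sweep=46.8157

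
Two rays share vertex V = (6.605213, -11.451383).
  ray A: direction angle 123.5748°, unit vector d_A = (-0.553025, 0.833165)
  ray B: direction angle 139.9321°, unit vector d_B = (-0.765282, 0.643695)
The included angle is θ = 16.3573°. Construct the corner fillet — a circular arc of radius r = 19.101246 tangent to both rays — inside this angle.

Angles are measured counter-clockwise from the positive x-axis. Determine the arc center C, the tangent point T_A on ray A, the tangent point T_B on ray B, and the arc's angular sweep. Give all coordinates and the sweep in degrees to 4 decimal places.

bisector direction at 131.7535° = (-0.665927,0.746017)
center distance |VC| = r/sin(θ/2) = 19.101246/sin(8.1786°) = 134.269871
C = V + |VC|·bis = (-82.8087,88.7163)
T_A = V + ((C−V)·d_A)·d_A = V + 132.9043·d_A = (-66.8942,99.2797)
T_B = V + ((C−V)·d_B)·d_B = V + 132.9043·d_B = (-95.1040,74.0984)
sweep = 180° − θ = 163.6427°

center=(-82.8087,88.7163) T_A=(-66.8942,99.2797) T_B=(-95.1040,74.0984) sweep=163.6427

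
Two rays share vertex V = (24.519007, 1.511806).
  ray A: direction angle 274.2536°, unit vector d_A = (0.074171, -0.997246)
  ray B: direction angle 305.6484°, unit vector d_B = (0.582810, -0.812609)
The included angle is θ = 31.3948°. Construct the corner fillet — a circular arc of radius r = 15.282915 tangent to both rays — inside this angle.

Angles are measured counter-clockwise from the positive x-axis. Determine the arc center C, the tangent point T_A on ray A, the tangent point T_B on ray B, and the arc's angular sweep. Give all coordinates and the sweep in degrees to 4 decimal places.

bisector direction at 289.9510° = (0.341216,-0.939985)
center distance |VC| = r/sin(θ/2) = 15.282915/sin(15.6974°) = 56.486909
C = V + |VC|·bis = (43.7933,-51.5850)
T_A = V + ((C−V)·d_A)·d_A = V + 54.3802·d_A = (28.5524,-52.7186)
T_B = V + ((C−V)·d_B)·d_B = V + 54.3802·d_B = (56.2123,-42.6780)
sweep = 180° − θ = 148.6052°

center=(43.7933,-51.5850) T_A=(28.5524,-52.7186) T_B=(56.2123,-42.6780) sweep=148.6052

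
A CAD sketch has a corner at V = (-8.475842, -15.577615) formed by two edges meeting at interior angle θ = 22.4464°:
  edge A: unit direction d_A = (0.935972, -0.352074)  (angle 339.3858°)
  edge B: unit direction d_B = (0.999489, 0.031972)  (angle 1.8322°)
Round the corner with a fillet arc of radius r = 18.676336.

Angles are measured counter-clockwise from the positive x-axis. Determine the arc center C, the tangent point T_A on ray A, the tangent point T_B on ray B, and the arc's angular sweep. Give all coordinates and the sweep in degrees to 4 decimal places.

bisector direction at 350.6090° = (0.986598,-0.163171)
center distance |VC| = r/sin(θ/2) = 18.676336/sin(11.2232°) = 95.957397
C = V + |VC|·bis = (86.1955,-31.2351)
T_A = V + ((C−V)·d_A)·d_A = V + 94.1223·d_A = (79.6201,-48.7156)
T_B = V + ((C−V)·d_B)·d_B = V + 94.1223·d_B = (85.5984,-12.5683)
sweep = 180° − θ = 157.5536°

center=(86.1955,-31.2351) T_A=(79.6201,-48.7156) T_B=(85.5984,-12.5683) sweep=157.5536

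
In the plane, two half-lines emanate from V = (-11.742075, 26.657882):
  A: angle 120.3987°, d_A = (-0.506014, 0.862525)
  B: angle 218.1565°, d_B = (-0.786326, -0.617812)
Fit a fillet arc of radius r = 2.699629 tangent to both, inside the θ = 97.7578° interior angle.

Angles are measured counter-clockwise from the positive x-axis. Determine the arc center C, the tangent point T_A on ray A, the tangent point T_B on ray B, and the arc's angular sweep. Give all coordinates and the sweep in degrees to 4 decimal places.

center=(-15.2631,27.3246) T_A=(-12.9346,28.6907) T_B=(-13.5953,25.2018) sweep=82.2422

bisector direction at 169.2776° = (-0.982540,0.186051)
center distance |VC| = r/sin(θ/2) = 2.699629/sin(48.8789°) = 3.583636
C = V + |VC|·bis = (-15.2631,27.3246)
T_A = V + ((C−V)·d_A)·d_A = V + 2.3568·d_A = (-12.9346,28.6907)
T_B = V + ((C−V)·d_B)·d_B = V + 2.3568·d_B = (-13.5953,25.2018)
sweep = 180° − θ = 82.2422°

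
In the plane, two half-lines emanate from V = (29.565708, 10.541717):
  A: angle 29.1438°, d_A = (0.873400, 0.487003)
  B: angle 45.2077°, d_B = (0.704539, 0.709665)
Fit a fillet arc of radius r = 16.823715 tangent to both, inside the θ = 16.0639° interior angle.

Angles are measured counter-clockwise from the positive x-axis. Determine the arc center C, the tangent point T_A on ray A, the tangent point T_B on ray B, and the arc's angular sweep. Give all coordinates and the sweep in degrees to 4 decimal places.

center=(125.5032,83.2983) T_A=(133.6964,68.6044) T_B=(113.5640,95.1512) sweep=163.9361

bisector direction at 37.1758° = (0.796786,0.604262)
center distance |VC| = r/sin(θ/2) = 16.823715/sin(8.0320°) = 120.405659
C = V + |VC|·bis = (125.5032,83.2983)
T_A = V + ((C−V)·d_A)·d_A = V + 119.2245·d_A = (133.6964,68.6044)
T_B = V + ((C−V)·d_B)·d_B = V + 119.2245·d_B = (113.5640,95.1512)
sweep = 180° − θ = 163.9361°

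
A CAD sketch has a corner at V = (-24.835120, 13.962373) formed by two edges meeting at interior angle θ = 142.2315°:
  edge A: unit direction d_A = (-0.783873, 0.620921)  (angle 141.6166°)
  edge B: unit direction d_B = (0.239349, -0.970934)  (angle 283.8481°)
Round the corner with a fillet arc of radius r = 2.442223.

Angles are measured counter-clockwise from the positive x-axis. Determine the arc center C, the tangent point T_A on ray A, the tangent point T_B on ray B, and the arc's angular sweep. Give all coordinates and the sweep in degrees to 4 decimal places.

bisector direction at 212.7324° = (-0.841206,-0.540715)
center distance |VC| = r/sin(θ/2) = 2.442223/sin(71.1158°) = 2.581155
C = V + |VC|·bis = (-27.0064,12.5667)
T_A = V + ((C−V)·d_A)·d_A = V + 0.8354·d_A = (-25.4900,14.4811)
T_B = V + ((C−V)·d_B)·d_B = V + 0.8354·d_B = (-24.6352,13.1512)
sweep = 180° − θ = 37.7685°

center=(-27.0064,12.5667) T_A=(-25.4900,14.4811) T_B=(-24.6352,13.1512) sweep=37.7685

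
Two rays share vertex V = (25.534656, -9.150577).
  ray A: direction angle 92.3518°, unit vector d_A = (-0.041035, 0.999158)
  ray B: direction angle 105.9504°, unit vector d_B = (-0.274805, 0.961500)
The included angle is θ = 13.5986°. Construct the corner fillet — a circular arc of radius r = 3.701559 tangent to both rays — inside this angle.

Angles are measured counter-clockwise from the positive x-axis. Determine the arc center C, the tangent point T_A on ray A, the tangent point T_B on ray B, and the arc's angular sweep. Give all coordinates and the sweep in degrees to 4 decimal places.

center=(20.5623,21.7168) T_A=(24.2607,21.8687) T_B=(17.0032,20.6996) sweep=166.4014

bisector direction at 99.1511° = (-0.159039,0.987272)
center distance |VC| = r/sin(θ/2) = 3.701559/sin(6.7993°) = 31.265323
C = V + |VC|·bis = (20.5623,21.7168)
T_A = V + ((C−V)·d_A)·d_A = V + 31.0454·d_A = (24.2607,21.8687)
T_B = V + ((C−V)·d_B)·d_B = V + 31.0454·d_B = (17.0032,20.6996)
sweep = 180° − θ = 166.4014°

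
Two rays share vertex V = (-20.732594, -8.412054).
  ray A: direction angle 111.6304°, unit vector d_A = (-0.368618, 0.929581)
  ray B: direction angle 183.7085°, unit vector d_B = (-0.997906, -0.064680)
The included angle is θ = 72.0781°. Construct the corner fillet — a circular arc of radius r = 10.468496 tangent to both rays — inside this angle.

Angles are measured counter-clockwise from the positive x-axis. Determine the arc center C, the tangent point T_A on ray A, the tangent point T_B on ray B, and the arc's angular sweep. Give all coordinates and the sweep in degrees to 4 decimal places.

bisector direction at 147.6694° = (-0.844977,0.534803)
center distance |VC| = r/sin(θ/2) = 10.468496/sin(36.0391°) = 17.793382
C = V + |VC|·bis = (-35.7676,1.1039)
T_A = V + ((C−V)·d_A)·d_A = V + 14.3880·d_A = (-26.0363,4.9628)
T_B = V + ((C−V)·d_B)·d_B = V + 14.3880·d_B = (-35.0905,-9.3427)
sweep = 180° − θ = 107.9219°

center=(-35.7676,1.1039) T_A=(-26.0363,4.9628) T_B=(-35.0905,-9.3427) sweep=107.9219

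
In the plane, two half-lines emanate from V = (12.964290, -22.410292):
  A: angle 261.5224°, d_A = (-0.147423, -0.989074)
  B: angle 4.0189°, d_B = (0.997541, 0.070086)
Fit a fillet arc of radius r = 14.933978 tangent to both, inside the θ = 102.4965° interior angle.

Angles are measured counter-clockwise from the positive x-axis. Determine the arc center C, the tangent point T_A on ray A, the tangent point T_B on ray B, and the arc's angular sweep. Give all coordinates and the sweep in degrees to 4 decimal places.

center=(25.9680,-36.4675) T_A=(11.1972,-34.2659) T_B=(24.9213,-21.5702) sweep=77.5035

bisector direction at 312.7706° = (0.679065,-0.734078)
center distance |VC| = r/sin(θ/2) = 14.933978/sin(51.2482°) = 19.149431
C = V + |VC|·bis = (25.9680,-36.4675)
T_A = V + ((C−V)·d_A)·d_A = V + 11.9865·d_A = (11.1972,-34.2659)
T_B = V + ((C−V)·d_B)·d_B = V + 11.9865·d_B = (24.9213,-21.5702)
sweep = 180° − θ = 77.5035°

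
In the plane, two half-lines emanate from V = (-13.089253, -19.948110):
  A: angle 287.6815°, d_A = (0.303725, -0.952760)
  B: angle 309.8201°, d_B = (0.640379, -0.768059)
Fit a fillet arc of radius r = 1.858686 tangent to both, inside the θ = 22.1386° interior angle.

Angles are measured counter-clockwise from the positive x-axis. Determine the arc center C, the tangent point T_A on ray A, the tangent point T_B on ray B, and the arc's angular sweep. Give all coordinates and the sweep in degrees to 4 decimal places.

center=(-8.4328,-28.4355) T_A=(-10.2036,-29.0000) T_B=(-7.0052,-27.2452) sweep=157.8614

bisector direction at 298.7508° = (0.481001,-0.876720)
center distance |VC| = r/sin(θ/2) = 1.858686/sin(11.0693°) = 9.680851
C = V + |VC|·bis = (-8.4328,-28.4355)
T_A = V + ((C−V)·d_A)·d_A = V + 9.5007·d_A = (-10.2036,-29.0000)
T_B = V + ((C−V)·d_B)·d_B = V + 9.5007·d_B = (-7.0052,-27.2452)
sweep = 180° − θ = 157.8614°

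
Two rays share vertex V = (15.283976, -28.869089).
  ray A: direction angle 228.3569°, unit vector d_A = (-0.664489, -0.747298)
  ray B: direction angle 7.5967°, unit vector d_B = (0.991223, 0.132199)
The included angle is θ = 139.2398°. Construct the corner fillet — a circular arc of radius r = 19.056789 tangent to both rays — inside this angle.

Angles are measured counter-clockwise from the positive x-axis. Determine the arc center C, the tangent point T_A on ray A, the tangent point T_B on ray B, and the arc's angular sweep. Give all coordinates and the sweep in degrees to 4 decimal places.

center=(24.8208,-46.8227) T_A=(10.5796,-34.1597) T_B=(22.3015,-27.9332) sweep=40.7602

bisector direction at 297.9768° = (0.469114,-0.883138)
center distance |VC| = r/sin(θ/2) = 19.056789/sin(69.6199°) = 20.329345
C = V + |VC|·bis = (24.8208,-46.8227)
T_A = V + ((C−V)·d_A)·d_A = V + 7.0796·d_A = (10.5796,-34.1597)
T_B = V + ((C−V)·d_B)·d_B = V + 7.0796·d_B = (22.3015,-27.9332)
sweep = 180° − θ = 40.7602°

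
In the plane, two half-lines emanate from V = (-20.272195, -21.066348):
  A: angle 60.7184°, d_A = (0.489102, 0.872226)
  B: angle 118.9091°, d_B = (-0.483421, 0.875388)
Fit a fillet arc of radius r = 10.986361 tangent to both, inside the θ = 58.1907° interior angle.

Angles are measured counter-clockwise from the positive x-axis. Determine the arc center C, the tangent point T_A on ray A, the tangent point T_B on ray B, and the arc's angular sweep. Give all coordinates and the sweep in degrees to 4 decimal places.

bisector direction at 89.8137° = (0.003251,0.999995)
center distance |VC| = r/sin(θ/2) = 10.986361/sin(29.0953°) = 22.593386
C = V + |VC|·bis = (-20.1988,1.5269)
T_A = V + ((C−V)·d_A)·d_A = V + 19.7424·d_A = (-10.6162,-3.8465)
T_B = V + ((C−V)·d_B)·d_B = V + 19.7424·d_B = (-29.8161,-3.7841)
sweep = 180° − θ = 121.8093°

center=(-20.1988,1.5269) T_A=(-10.6162,-3.8465) T_B=(-29.8161,-3.7841) sweep=121.8093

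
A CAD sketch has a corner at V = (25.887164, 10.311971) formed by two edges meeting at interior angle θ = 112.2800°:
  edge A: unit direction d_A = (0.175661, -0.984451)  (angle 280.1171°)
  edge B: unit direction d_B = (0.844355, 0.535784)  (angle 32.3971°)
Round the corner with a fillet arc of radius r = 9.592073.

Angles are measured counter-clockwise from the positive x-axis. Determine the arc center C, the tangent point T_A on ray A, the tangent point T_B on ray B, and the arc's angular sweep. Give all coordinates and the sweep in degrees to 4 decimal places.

center=(36.4606,5.6611) T_A=(27.0177,3.9762) T_B=(31.3213,13.7602) sweep=67.7200

bisector direction at 336.2571° = (0.915361,-0.402633)
center distance |VC| = r/sin(θ/2) = 9.592073/sin(56.1400°) = 11.551127
C = V + |VC|·bis = (36.4606,5.6611)
T_A = V + ((C−V)·d_A)·d_A = V + 6.4359·d_A = (27.0177,3.9762)
T_B = V + ((C−V)·d_B)·d_B = V + 6.4359·d_B = (31.3213,13.7602)
sweep = 180° − θ = 67.7200°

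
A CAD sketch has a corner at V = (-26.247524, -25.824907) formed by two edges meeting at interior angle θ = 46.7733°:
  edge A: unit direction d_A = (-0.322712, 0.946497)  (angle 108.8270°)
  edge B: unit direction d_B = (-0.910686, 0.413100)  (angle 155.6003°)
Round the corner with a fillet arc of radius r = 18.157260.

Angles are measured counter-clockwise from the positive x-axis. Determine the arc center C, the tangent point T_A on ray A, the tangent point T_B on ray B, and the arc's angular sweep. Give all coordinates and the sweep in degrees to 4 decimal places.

center=(-56.9826,8.0550) T_A=(-39.7968,13.9145) T_B=(-64.4834,-8.4806) sweep=133.2267

bisector direction at 132.2137° = (-0.671897,0.740645)
center distance |VC| = r/sin(θ/2) = 18.157260/sin(23.3866°) = 45.743771
C = V + |VC|·bis = (-56.9826,8.0550)
T_A = V + ((C−V)·d_A)·d_A = V + 41.9858·d_A = (-39.7968,13.9145)
T_B = V + ((C−V)·d_B)·d_B = V + 41.9858·d_B = (-64.4834,-8.4806)
sweep = 180° − θ = 133.2267°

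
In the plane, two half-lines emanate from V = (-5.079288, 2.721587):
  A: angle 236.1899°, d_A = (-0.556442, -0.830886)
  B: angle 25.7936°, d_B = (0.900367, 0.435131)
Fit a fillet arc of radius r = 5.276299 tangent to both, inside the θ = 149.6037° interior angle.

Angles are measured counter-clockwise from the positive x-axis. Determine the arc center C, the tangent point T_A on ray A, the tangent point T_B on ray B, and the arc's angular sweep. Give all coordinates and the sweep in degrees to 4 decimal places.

bisector direction at 310.9917° = (0.655950,-0.754804)
center distance |VC| = r/sin(θ/2) = 5.276299/sin(74.8019°) = 5.467526
C = V + |VC|·bis = (-1.4929,-1.4053)
T_A = V + ((C−V)·d_A)·d_A = V + 1.4334·d_A = (-5.8769,1.5306)
T_B = V + ((C−V)·d_B)·d_B = V + 1.4334·d_B = (-3.7887,3.3453)
sweep = 180° − θ = 30.3963°

center=(-1.4929,-1.4053) T_A=(-5.8769,1.5306) T_B=(-3.7887,3.3453) sweep=30.3963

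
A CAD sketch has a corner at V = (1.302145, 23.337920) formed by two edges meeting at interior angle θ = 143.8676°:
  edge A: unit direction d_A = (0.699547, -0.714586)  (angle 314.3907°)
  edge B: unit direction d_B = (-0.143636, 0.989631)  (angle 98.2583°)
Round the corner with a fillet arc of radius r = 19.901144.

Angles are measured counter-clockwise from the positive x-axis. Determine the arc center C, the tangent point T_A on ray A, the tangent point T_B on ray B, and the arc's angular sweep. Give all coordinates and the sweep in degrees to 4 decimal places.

bisector direction at 26.3245° = (0.896297,0.443454)
center distance |VC| = r/sin(θ/2) = 19.901144/sin(71.9338°) = 20.933174
C = V + |VC|·bis = (20.0645,32.6208)
T_A = V + ((C−V)·d_A)·d_A = V + 6.4917·d_A = (5.8434,18.6990)
T_B = V + ((C−V)·d_B)·d_B = V + 6.4917·d_B = (0.3697,29.7623)
sweep = 180° − θ = 36.1324°

center=(20.0645,32.6208) T_A=(5.8434,18.6990) T_B=(0.3697,29.7623) sweep=36.1324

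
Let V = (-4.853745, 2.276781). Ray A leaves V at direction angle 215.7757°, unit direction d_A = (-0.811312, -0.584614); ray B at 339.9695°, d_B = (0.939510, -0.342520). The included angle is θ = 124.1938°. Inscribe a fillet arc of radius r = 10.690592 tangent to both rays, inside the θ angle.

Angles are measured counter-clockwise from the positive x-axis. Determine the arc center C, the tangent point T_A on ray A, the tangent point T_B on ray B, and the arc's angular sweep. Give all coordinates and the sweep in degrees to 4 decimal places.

center=(-3.1968,-9.7062) T_A=(-9.4467,-1.0328) T_B=(0.4649,0.3377) sweep=55.8062

bisector direction at 277.8726° = (0.136971,-0.990575)
center distance |VC| = r/sin(θ/2) = 10.690592/sin(62.0969°) = 12.096984
C = V + |VC|·bis = (-3.1968,-9.7062)
T_A = V + ((C−V)·d_A)·d_A = V + 5.6611·d_A = (-9.4467,-1.0328)
T_B = V + ((C−V)·d_B)·d_B = V + 5.6611·d_B = (0.4649,0.3377)
sweep = 180° − θ = 55.8062°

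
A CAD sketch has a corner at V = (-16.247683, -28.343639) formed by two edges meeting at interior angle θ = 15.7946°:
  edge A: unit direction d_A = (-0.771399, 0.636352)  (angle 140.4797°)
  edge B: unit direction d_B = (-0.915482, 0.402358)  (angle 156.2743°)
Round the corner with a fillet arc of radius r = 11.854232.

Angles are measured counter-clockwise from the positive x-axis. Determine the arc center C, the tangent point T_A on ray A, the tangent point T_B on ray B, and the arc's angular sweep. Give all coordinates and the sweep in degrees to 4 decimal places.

center=(-89.7137,16.8936) T_A=(-82.1702,26.0380) T_B=(-94.4834,6.0413) sweep=164.2054

bisector direction at 148.3770° = (-0.851517,0.524328)
center distance |VC| = r/sin(θ/2) = 11.854232/sin(7.8973°) = 86.276680
C = V + |VC|·bis = (-89.7137,16.8936)
T_A = V + ((C−V)·d_A)·d_A = V + 85.4584·d_A = (-82.1702,26.0380)
T_B = V + ((C−V)·d_B)·d_B = V + 85.4584·d_B = (-94.4834,6.0413)
sweep = 180° − θ = 164.2054°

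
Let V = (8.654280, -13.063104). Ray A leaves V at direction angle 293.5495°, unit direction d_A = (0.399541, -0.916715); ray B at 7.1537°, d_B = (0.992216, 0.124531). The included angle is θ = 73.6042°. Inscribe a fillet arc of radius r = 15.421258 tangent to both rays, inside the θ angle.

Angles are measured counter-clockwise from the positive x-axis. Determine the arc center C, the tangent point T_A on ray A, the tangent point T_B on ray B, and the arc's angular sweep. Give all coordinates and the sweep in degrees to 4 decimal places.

bisector direction at 330.3516° = (0.869077,-0.494676)
center distance |VC| = r/sin(θ/2) = 15.421258/sin(36.8021°) = 25.742730
C = V + |VC|·bis = (31.0267,-25.7974)
T_A = V + ((C−V)·d_A)·d_A = V + 20.6124·d_A = (16.8898,-31.9588)
T_B = V + ((C−V)·d_B)·d_B = V + 20.6124·d_B = (29.1063,-10.4962)
sweep = 180° − θ = 106.3958°

center=(31.0267,-25.7974) T_A=(16.8898,-31.9588) T_B=(29.1063,-10.4962) sweep=106.3958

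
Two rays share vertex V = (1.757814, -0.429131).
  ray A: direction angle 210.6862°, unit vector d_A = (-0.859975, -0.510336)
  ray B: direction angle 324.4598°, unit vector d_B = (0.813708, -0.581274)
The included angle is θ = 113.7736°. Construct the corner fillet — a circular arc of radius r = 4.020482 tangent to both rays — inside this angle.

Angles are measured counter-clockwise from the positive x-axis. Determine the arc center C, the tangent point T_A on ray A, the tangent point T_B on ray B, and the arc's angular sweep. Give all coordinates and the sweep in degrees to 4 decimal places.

bisector direction at 267.5730° = (-0.042346,-0.999103)
center distance |VC| = r/sin(θ/2) = 4.020482/sin(56.8868°) = 4.800043
C = V + |VC|·bis = (1.5545,-5.2249)
T_A = V + ((C−V)·d_A)·d_A = V + 2.6222·d_A = (-0.4972,-1.7674)
T_B = V + ((C−V)·d_B)·d_B = V + 2.6222·d_B = (3.8916,-1.9534)
sweep = 180° − θ = 66.2264°

center=(1.5545,-5.2249) T_A=(-0.4972,-1.7674) T_B=(3.8916,-1.9534) sweep=66.2264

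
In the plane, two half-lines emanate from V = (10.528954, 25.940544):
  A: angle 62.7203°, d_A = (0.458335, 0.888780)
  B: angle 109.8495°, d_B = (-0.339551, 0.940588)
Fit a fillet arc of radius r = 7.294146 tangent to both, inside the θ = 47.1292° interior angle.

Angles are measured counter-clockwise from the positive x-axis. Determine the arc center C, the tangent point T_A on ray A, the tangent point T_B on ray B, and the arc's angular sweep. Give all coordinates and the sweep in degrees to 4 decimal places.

bisector direction at 86.2849° = (0.064795,0.997899)
center distance |VC| = r/sin(θ/2) = 7.294146/sin(23.5646°) = 18.245273
C = V + |VC|·bis = (11.7112,44.1475)
T_A = V + ((C−V)·d_A)·d_A = V + 16.7238·d_A = (18.1941,40.8043)
T_B = V + ((C−V)·d_B)·d_B = V + 16.7238·d_B = (4.8504,41.6707)
sweep = 180° − θ = 132.8708°

center=(11.7112,44.1475) T_A=(18.1941,40.8043) T_B=(4.8504,41.6707) sweep=132.8708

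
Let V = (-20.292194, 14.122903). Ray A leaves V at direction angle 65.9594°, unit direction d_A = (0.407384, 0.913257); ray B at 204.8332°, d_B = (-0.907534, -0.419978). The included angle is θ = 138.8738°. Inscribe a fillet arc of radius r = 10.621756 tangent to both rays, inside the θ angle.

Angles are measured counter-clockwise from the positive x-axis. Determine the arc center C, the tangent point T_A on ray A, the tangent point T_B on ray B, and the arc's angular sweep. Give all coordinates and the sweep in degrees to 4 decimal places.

center=(-28.3693,22.0890) T_A=(-18.6689,17.7619) T_B=(-23.9084,12.4494) sweep=41.1262

bisector direction at 135.3963° = (-0.711981,0.702199)
center distance |VC| = r/sin(θ/2) = 10.621756/sin(69.4369°) = 11.344564
C = V + |VC|·bis = (-28.3693,22.0890)
T_A = V + ((C−V)·d_A)·d_A = V + 3.9847·d_A = (-18.6689,17.7619)
T_B = V + ((C−V)·d_B)·d_B = V + 3.9847·d_B = (-23.9084,12.4494)
sweep = 180° − θ = 41.1262°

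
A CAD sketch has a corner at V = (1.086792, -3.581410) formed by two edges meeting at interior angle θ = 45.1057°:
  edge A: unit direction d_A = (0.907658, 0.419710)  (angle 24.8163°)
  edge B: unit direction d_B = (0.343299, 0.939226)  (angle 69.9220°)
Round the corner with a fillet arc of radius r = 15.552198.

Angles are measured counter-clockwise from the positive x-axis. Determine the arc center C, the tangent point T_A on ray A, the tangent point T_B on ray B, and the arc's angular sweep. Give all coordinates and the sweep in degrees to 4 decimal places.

bisector direction at 47.3692° = (0.677272,0.735733)
center distance |VC| = r/sin(θ/2) = 15.552198/sin(22.5528°) = 40.549570
C = V + |VC|·bis = (28.5499,26.2522)
T_A = V + ((C−V)·d_A)·d_A = V + 37.4486·d_A = (35.0773,12.1361)
T_B = V + ((C−V)·d_B)·d_B = V + 37.4486·d_B = (13.9429,31.5913)
sweep = 180° − θ = 134.8943°

center=(28.5499,26.2522) T_A=(35.0773,12.1361) T_B=(13.9429,31.5913) sweep=134.8943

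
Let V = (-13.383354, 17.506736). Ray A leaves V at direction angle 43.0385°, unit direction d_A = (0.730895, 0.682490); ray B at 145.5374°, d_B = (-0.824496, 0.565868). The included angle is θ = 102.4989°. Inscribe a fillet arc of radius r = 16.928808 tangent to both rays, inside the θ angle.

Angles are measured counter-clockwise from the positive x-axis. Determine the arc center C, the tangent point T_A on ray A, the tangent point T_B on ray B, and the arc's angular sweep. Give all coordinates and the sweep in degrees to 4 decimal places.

bisector direction at 94.2879° = (-0.074769,0.997201)
center distance |VC| = r/sin(θ/2) = 16.928808/sin(51.2495°) = 21.706982
C = V + |VC|·bis = (-15.0064,39.1530)
T_A = V + ((C−V)·d_A)·d_A = V + 13.5871·d_A = (-3.4526,26.7798)
T_B = V + ((C−V)·d_B)·d_B = V + 13.5871·d_B = (-24.5858,25.1952)
sweep = 180° − θ = 77.5011°

center=(-15.0064,39.1530) T_A=(-3.4526,26.7798) T_B=(-24.5858,25.1952) sweep=77.5011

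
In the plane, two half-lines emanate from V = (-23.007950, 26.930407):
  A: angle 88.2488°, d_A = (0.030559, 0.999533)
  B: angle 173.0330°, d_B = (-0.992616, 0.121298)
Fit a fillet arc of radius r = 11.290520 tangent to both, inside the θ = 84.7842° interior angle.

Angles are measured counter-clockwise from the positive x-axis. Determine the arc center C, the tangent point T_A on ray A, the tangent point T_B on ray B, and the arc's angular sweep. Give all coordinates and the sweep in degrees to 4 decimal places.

bisector direction at 130.6409° = (-0.651316,0.758807)
center distance |VC| = r/sin(θ/2) = 11.290520/sin(42.3921°) = 16.746530
C = V + |VC|·bis = (-33.9152,39.6378)
T_A = V + ((C−V)·d_A)·d_A = V + 12.3681·d_A = (-22.6300,39.2928)
T_B = V + ((C−V)·d_B)·d_B = V + 12.3681·d_B = (-35.2847,28.4306)
sweep = 180° − θ = 95.2158°

center=(-33.9152,39.6378) T_A=(-22.6300,39.2928) T_B=(-35.2847,28.4306) sweep=95.2158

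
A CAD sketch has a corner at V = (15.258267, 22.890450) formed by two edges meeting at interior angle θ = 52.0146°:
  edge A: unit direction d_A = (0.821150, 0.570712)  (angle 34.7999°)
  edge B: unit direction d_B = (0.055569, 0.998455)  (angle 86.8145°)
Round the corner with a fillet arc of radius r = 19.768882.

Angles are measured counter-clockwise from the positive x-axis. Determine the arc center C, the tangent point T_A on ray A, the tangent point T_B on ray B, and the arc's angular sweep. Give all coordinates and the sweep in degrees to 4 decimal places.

bisector direction at 60.8072° = (0.487750,0.872983)
center distance |VC| = r/sin(θ/2) = 19.768882/sin(26.0073°) = 45.084444
C = V + |VC|·bis = (37.2482,62.2484)
T_A = V + ((C−V)·d_A)·d_A = V + 40.5191·d_A = (48.5305,46.0152)
T_B = V + ((C−V)·d_B)·d_B = V + 40.5191·d_B = (17.5099,63.3470)
sweep = 180° − θ = 127.9854°

center=(37.2482,62.2484) T_A=(48.5305,46.0152) T_B=(17.5099,63.3470) sweep=127.9854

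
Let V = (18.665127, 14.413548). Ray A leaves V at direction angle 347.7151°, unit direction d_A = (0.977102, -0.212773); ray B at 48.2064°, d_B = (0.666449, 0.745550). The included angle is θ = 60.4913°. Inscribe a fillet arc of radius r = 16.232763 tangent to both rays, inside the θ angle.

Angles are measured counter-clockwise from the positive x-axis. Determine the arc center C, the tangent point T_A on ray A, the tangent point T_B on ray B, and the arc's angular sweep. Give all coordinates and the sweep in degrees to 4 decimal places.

bisector direction at 17.9608° = (0.951268,0.308365)
center distance |VC| = r/sin(θ/2) = 16.232763/sin(30.2457°) = 32.226509
C = V + |VC|·bis = (49.3212,24.3511)
T_A = V + ((C−V)·d_A)·d_A = V + 27.8396·d_A = (45.8673,8.4900)
T_B = V + ((C−V)·d_B)·d_B = V + 27.8396·d_B = (37.2188,35.1694)
sweep = 180° − θ = 119.5087°

center=(49.3212,24.3511) T_A=(45.8673,8.4900) T_B=(37.2188,35.1694) sweep=119.5087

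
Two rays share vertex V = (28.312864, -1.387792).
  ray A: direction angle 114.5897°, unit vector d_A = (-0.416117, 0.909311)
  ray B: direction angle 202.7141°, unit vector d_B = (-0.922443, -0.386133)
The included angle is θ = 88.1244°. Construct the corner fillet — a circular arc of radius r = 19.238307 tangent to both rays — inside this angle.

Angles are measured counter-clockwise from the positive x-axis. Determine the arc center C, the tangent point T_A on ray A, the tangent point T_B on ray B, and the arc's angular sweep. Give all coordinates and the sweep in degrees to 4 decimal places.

center=(2.5474,8.6827) T_A=(20.0410,16.6881) T_B=(9.9760,-9.0636) sweep=91.8756

bisector direction at 158.6519° = (-0.931386,0.364033)
center distance |VC| = r/sin(θ/2) = 19.238307/sin(44.0622°) = 27.663549
C = V + |VC|·bis = (2.5474,8.6827)
T_A = V + ((C−V)·d_A)·d_A = V + 19.8786·d_A = (20.0410,16.6881)
T_B = V + ((C−V)·d_B)·d_B = V + 19.8786·d_B = (9.9760,-9.0636)
sweep = 180° − θ = 91.8756°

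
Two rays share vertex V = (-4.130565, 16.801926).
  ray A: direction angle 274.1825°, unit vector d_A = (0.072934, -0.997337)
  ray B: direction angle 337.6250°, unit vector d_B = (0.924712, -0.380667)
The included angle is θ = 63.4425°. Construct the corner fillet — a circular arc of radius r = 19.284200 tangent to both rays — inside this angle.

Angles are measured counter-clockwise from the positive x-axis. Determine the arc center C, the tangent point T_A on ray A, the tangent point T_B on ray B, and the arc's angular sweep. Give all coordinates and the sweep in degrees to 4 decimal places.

bisector direction at 305.9038° = (0.586425,-0.810003)
center distance |VC| = r/sin(θ/2) = 19.284200/sin(31.7213°) = 36.676818
C = V + |VC|·bis = (17.3777,-12.9064)
T_A = V + ((C−V)·d_A)·d_A = V + 31.1979·d_A = (-1.8552,-14.3129)
T_B = V + ((C−V)·d_B)·d_B = V + 31.1979·d_B = (24.7185,4.9259)
sweep = 180° − θ = 116.5575°

center=(17.3777,-12.9064) T_A=(-1.8552,-14.3129) T_B=(24.7185,4.9259) sweep=116.5575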